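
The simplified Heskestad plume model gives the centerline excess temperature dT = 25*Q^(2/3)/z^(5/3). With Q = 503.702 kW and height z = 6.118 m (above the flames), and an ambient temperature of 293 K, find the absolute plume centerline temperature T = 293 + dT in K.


Q^(2/3) = 63.307
z^(5/3) = 20.465
dT = 25 * 63.307 / 20.465 = 77.335 K
T = 293 + 77.335 = 370.33 K

370.33 K


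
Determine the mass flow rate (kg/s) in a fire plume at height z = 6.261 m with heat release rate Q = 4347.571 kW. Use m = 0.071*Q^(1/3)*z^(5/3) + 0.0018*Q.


Q^(1/3) = 16.321
z^(5/3) = 21.269
First term = 0.071 * 16.321 * 21.269 = 24.646
Second term = 0.0018 * 4347.571 = 7.8256
m = 32.472 kg/s

32.472 kg/s


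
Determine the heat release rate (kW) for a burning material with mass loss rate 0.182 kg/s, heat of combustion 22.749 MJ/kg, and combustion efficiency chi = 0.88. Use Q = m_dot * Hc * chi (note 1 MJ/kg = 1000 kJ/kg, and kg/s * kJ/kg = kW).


Hc = 22.749 MJ/kg = 22.749 * 1000 kJ/kg = 22749 kJ/kg
Q = 0.182 kg/s * 22749 kJ/kg * 0.88 = 3643.5 kW

3643.5 kW


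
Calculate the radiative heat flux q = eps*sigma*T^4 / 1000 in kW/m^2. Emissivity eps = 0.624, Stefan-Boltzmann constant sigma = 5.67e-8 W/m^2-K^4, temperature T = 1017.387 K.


T^4 = 1.0714e+12
q = 0.624 * 5.67e-8 * 1.0714e+12 / 1000 = 37.906 kW/m^2

37.906 kW/m^2


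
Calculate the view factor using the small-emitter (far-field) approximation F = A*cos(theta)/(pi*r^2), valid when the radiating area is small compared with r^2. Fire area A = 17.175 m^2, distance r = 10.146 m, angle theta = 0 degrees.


cos(0 deg) = 1
pi*r^2 = 323.40
F = 17.175 * 1 / 323.40 = 0.053108

0.053108


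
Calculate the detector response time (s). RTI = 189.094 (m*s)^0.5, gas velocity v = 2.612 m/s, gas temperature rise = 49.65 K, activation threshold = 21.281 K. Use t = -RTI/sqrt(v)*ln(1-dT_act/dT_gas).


dT_act/dT_gas = 0.42862
ln(1 - 0.42862) = -0.55970
t = -189.094 / sqrt(2.612) * -0.55970 = 65.486 s

65.486 s


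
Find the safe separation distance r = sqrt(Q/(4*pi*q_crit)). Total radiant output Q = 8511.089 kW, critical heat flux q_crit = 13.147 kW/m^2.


4*pi*q_crit = 165.21
Q/(4*pi*q_crit) = 51.517
r = sqrt(51.517) = 7.1775 m

7.1775 m


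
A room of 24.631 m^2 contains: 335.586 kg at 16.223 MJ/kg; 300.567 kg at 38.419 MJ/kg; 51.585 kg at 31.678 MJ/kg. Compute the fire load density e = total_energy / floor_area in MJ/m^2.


Total energy = 335.586*16.223 + 300.567*38.419 + 51.585*31.678
= 5444.212 + 11547.48 + 1634.110
= 18625.80 MJ
e = 18625.80 / 24.631 = 756.19 MJ/m^2

756.19 MJ/m^2


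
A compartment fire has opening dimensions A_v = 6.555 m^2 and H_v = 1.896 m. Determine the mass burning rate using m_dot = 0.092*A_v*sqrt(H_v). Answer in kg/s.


sqrt(H_v) = 1.3770
m_dot = 0.092 * 6.555 * 1.3770 = 0.83039 kg/s

0.83039 kg/s


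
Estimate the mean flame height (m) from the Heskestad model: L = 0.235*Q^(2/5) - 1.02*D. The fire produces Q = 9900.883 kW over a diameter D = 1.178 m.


Q^(2/5) = 39.652
0.235 * Q^(2/5) = 9.3183
1.02 * D = 1.2016
L = 8.1168 m

8.1168 m


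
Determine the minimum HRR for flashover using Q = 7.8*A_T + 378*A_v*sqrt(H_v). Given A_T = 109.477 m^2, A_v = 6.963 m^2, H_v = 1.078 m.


7.8*A_T = 853.92
sqrt(H_v) = 1.0383
378*A_v*sqrt(H_v) = 2732.7
Q = 853.92 + 2732.7 = 3586.7 kW

3586.7 kW


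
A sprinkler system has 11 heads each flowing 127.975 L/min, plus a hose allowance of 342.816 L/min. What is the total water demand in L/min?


Sprinkler demand = 11 * 127.975 = 1407.725 L/min
Total = 1407.725 + 342.816 = 1750.541 L/min

1750.541 L/min


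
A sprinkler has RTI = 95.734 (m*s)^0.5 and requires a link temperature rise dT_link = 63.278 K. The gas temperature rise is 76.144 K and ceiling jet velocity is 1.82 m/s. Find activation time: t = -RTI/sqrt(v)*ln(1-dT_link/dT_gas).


dT_link/dT_gas = 0.83103
ln(1 - 0.83103) = -1.7780
t = -95.734 / sqrt(1.82) * -1.7780 = 126.17 s

126.17 s


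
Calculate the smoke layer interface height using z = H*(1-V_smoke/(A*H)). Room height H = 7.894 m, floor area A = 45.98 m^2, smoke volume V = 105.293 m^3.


V/(A*H) = 0.29009
1 - 0.29009 = 0.70991
z = 7.894 * 0.70991 = 5.6040 m

5.6040 m


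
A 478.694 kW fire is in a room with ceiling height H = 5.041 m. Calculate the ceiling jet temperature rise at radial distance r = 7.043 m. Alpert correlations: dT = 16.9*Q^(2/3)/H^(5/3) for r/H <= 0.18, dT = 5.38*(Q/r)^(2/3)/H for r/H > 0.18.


r/H = 7.043 / 5.041 = 1.3971
r/H > 0.18, so dT = 5.38*(Q/r)^(2/3)/H
Q/r = 67.967
(Q/r)^(2/3) = 16.655
dT = 5.38 * 16.655 / 5.041 = 17.775 K

17.775 K


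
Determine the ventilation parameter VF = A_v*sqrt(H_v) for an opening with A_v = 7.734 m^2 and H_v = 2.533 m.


sqrt(H_v) = 1.5915
VF = 7.734 * 1.5915 = 12.309 m^(5/2)

12.309 m^(5/2)


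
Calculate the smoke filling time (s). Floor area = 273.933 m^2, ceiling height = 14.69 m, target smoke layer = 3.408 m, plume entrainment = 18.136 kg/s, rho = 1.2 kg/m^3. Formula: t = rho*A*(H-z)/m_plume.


H - z = 11.282 m
t = 1.2 * 273.933 * 11.282 / 18.136 = 204.49 s

204.49 s


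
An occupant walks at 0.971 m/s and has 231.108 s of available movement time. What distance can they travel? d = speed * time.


d = 0.971 * 231.108 = 224.41 m

224.41 m


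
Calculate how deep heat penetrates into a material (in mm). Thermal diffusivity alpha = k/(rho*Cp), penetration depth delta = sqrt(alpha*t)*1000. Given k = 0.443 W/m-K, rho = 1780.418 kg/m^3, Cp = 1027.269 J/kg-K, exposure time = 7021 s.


alpha = 0.443 / (1780.418 * 1027.269) = 2.4221e-07 m^2/s
alpha * t = 0.0017006
delta = sqrt(0.0017006) * 1000 = 41.238 mm

41.238 mm


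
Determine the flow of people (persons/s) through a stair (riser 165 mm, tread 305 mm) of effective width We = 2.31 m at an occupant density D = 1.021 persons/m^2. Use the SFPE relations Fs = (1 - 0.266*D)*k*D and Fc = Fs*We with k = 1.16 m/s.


1 - 0.266*D = 1 - 0.266*1.021 = 0.72841
Fs = 0.72841 * 1.16 * 1.021 = 0.86270 persons/(s*m)
Fc = 0.86270 * 2.31 = 1.9928 persons/s

1.9928 persons/s


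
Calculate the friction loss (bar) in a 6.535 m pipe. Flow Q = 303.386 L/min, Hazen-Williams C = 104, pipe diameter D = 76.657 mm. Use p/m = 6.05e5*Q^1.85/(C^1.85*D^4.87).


Q^1.85 = 39056
C^1.85 = 5389.0
D^4.87 = 1.5058e+09
p/m = 0.0029118 bar/m
p_total = 0.0029118 * 6.535 = 0.019029 bar

0.019029 bar


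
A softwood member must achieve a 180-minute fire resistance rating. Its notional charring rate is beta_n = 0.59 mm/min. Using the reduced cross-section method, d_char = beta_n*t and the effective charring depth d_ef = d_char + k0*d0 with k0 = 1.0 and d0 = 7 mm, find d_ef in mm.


d_char = 0.59 * 180 = 106.2 mm
d_ef = 106.2 + 1.0*7 = 113.2 mm

113.2 mm


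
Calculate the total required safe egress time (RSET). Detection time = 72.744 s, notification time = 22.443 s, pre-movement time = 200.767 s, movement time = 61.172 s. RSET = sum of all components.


Total = 72.744 + 22.443 + 200.767 + 61.172 = 357.126 s

357.126 s


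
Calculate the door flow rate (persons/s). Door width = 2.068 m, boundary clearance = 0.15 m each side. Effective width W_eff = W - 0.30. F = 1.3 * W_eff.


W_eff = 2.068 - 0.30 = 1.768 m
F = 1.3 * 1.768 = 2.2984 persons/s

2.2984 persons/s


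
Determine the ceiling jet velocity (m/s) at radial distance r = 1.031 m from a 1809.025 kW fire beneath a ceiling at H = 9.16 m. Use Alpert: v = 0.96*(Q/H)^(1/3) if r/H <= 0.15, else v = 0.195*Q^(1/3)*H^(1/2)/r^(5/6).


r/H = 1.031 / 9.16 = 0.11255
r/H <= 0.15, so v = 0.96*(Q/H)^(1/3)
Q/H = 197.49
(Q/H)^(1/3) = 5.8235
v = 0.96 * 5.8235 = 5.5905 m/s

5.5905 m/s


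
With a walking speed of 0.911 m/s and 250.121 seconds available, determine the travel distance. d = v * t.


d = 0.911 * 250.121 = 227.86 m

227.86 m


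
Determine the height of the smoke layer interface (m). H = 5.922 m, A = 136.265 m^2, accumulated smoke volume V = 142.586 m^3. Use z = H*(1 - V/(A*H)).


V/(A*H) = 0.17669
1 - 0.17669 = 0.82331
z = 5.922 * 0.82331 = 4.8756 m

4.8756 m


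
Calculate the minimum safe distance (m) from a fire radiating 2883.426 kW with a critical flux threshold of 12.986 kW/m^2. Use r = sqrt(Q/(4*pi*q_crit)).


4*pi*q_crit = 163.19
Q/(4*pi*q_crit) = 17.669
r = sqrt(17.669) = 4.2035 m

4.2035 m


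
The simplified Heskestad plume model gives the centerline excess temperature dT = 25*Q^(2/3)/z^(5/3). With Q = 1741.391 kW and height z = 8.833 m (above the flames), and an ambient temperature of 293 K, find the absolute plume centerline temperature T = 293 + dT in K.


Q^(2/3) = 144.74
z^(5/3) = 37.744
dT = 25 * 144.74 / 37.744 = 95.872 K
T = 293 + 95.872 = 388.87 K

388.87 K


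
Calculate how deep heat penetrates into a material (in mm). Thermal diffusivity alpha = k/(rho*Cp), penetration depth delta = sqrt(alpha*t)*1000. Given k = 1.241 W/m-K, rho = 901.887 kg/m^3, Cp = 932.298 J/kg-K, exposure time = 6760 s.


alpha = 1.241 / (901.887 * 932.298) = 1.4759e-06 m^2/s
alpha * t = 0.0099773
delta = sqrt(0.0099773) * 1000 = 99.886 mm

99.886 mm


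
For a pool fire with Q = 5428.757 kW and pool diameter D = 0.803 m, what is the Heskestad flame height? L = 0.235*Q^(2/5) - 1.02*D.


Q^(2/5) = 31.180
0.235 * Q^(2/5) = 7.3274
1.02 * D = 0.81906
L = 6.5083 m

6.5083 m


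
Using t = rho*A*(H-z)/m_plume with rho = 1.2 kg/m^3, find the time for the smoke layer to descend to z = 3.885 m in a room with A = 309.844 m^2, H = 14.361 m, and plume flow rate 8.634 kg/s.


H - z = 10.476 m
t = 1.2 * 309.844 * 10.476 / 8.634 = 451.14 s

451.14 s


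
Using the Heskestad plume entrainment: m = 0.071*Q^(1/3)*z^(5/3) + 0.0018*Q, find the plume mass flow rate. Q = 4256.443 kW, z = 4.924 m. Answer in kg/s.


Q^(1/3) = 16.206
z^(5/3) = 14.252
First term = 0.071 * 16.206 * 14.252 = 16.398
Second term = 0.0018 * 4256.443 = 7.6616
m = 24.060 kg/s

24.060 kg/s


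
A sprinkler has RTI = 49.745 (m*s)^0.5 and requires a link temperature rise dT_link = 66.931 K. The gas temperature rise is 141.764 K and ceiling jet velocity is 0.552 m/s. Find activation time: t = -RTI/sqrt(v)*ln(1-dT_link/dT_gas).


dT_link/dT_gas = 0.47213
ln(1 - 0.47213) = -0.63890
t = -49.745 / sqrt(0.552) * -0.63890 = 42.778 s

42.778 s


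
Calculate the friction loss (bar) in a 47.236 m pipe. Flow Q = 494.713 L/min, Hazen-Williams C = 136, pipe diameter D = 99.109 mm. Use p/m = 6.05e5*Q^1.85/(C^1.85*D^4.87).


Q^1.85 = 96506
C^1.85 = 8852.1
D^4.87 = 5.2610e+09
p/m = 0.0012537 bar/m
p_total = 0.0012537 * 47.236 = 0.059219 bar

0.059219 bar


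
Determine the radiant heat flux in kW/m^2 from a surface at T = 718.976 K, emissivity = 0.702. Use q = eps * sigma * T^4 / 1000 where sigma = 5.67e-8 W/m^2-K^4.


T^4 = 2.6721e+11
q = 0.702 * 5.67e-8 * 2.6721e+11 / 1000 = 10.636 kW/m^2

10.636 kW/m^2


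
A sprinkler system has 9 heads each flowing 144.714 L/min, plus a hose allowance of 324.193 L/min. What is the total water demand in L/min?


Sprinkler demand = 9 * 144.714 = 1302.426 L/min
Total = 1302.426 + 324.193 = 1626.619 L/min

1626.619 L/min


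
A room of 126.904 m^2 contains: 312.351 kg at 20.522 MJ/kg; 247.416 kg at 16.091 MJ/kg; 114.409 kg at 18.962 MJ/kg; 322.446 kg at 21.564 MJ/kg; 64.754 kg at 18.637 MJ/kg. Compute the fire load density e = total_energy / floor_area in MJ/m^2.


Total energy = 312.351*20.522 + 247.416*16.091 + 114.409*18.962 + 322.446*21.564 + 64.754*18.637
= 6410.067 + 3981.171 + 2169.423 + 6953.226 + 1206.820
= 20720.71 MJ
e = 20720.71 / 126.904 = 163.28 MJ/m^2

163.28 MJ/m^2


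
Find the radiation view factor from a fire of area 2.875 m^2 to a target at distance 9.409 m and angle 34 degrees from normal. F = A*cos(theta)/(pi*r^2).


cos(34 deg) = 0.82904
pi*r^2 = 278.12
F = 2.875 * 0.82904 / 278.12 = 0.0085699

0.0085699


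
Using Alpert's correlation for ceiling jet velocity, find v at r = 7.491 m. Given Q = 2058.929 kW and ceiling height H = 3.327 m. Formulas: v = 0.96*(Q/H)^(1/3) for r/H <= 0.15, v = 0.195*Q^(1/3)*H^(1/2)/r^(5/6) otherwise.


r/H = 7.491 / 3.327 = 2.2516
r/H > 0.15, so v = 0.195*Q^(1/3)*H^(1/2)/r^(5/6)
Q^(1/3) = 12.722
H^(1/2) = 1.8240
r^(5/6) = 5.3553
v = 0.195 * 12.722 * 1.8240 / 5.3553 = 0.84494 m/s

0.84494 m/s


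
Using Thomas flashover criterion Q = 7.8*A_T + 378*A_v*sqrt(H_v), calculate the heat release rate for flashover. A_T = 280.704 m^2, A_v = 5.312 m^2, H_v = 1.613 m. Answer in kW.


7.8*A_T = 2189.5
sqrt(H_v) = 1.2700
378*A_v*sqrt(H_v) = 2550.2
Q = 2189.5 + 2550.2 = 4739.6 kW

4739.6 kW


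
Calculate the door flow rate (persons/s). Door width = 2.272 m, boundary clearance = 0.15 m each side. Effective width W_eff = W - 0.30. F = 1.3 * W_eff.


W_eff = 2.272 - 0.30 = 1.972 m
F = 1.3 * 1.972 = 2.5636 persons/s

2.5636 persons/s


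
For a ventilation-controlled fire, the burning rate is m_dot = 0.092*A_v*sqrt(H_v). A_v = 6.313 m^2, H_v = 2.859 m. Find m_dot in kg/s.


sqrt(H_v) = 1.6909
m_dot = 0.092 * 6.313 * 1.6909 = 0.98204 kg/s

0.98204 kg/s


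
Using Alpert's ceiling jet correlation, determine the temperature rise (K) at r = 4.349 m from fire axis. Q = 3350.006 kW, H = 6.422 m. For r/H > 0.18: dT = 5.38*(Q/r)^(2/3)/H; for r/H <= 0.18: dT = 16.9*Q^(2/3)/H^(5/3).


r/H = 4.349 / 6.422 = 0.67720
r/H > 0.18, so dT = 5.38*(Q/r)^(2/3)/H
Q/r = 770.29
(Q/r)^(2/3) = 84.031
dT = 5.38 * 84.031 / 6.422 = 70.396 K

70.396 K


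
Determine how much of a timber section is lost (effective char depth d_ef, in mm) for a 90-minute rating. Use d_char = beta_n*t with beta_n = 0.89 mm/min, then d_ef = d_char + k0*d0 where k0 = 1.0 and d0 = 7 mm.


d_char = 0.89 * 90 = 80.1 mm
d_ef = 80.1 + 1.0*7 = 87.1 mm

87.1 mm


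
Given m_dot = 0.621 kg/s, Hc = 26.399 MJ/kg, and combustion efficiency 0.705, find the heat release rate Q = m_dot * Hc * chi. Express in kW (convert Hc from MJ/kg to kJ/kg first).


Hc = 26.399 MJ/kg = 26.399 * 1000 kJ/kg = 26399 kJ/kg
Q = 0.621 kg/s * 26399 kJ/kg * 0.705 = 11558 kW

11558 kW


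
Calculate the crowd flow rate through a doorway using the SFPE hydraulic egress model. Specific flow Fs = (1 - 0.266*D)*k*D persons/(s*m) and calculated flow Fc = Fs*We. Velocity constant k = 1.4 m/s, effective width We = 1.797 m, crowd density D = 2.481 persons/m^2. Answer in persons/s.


1 - 0.266*D = 1 - 0.266*2.481 = 0.34005
Fs = 0.34005 * 1.4 * 2.481 = 1.1811 persons/(s*m)
Fc = 1.1811 * 1.797 = 2.1225 persons/s

2.1225 persons/s


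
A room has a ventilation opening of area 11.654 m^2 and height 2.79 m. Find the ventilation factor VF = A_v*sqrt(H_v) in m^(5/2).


sqrt(H_v) = 1.6703
VF = 11.654 * 1.6703 = 19.466 m^(5/2)

19.466 m^(5/2)


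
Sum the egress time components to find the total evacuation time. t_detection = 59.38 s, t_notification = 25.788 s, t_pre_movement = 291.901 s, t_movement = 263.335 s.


Total = 59.38 + 25.788 + 291.901 + 263.335 = 640.404 s

640.404 s


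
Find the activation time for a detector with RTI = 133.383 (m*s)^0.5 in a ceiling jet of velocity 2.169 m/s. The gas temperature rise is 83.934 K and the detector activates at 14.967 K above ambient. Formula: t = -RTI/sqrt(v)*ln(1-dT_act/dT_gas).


dT_act/dT_gas = 0.17832
ln(1 - 0.17832) = -0.19640
t = -133.383 / sqrt(2.169) * -0.19640 = 17.788 s

17.788 s


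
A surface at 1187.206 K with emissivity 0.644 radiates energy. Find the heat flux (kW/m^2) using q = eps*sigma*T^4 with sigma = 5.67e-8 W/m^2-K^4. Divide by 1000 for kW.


T^4 = 1.9866e+12
q = 0.644 * 5.67e-8 * 1.9866e+12 / 1000 = 72.539 kW/m^2

72.539 kW/m^2


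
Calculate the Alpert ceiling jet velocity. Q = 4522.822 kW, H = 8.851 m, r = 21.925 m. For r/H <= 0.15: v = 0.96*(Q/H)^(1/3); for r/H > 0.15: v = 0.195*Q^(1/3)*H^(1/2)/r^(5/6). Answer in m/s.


r/H = 21.925 / 8.851 = 2.4771
r/H > 0.15, so v = 0.195*Q^(1/3)*H^(1/2)/r^(5/6)
Q^(1/3) = 16.537
H^(1/2) = 2.9751
r^(5/6) = 13.105
v = 0.195 * 16.537 * 2.9751 / 13.105 = 0.73207 m/s

0.73207 m/s


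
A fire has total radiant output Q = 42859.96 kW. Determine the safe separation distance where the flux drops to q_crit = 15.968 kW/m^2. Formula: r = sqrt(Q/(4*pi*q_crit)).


4*pi*q_crit = 200.66
Q/(4*pi*q_crit) = 213.60
r = sqrt(213.60) = 14.615 m

14.615 m


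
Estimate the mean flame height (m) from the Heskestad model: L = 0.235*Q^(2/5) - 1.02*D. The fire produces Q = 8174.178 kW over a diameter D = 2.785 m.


Q^(2/5) = 36.726
0.235 * Q^(2/5) = 8.6307
1.02 * D = 2.8407
L = 5.7900 m

5.7900 m


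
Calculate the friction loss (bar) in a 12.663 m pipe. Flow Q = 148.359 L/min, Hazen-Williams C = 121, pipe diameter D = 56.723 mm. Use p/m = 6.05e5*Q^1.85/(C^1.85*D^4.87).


Q^1.85 = 10398
C^1.85 = 7131.0
D^4.87 = 3.4738e+08
p/m = 0.0025394 bar/m
p_total = 0.0025394 * 12.663 = 0.032156 bar

0.032156 bar


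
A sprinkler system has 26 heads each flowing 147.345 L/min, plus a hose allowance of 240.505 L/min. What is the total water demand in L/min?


Sprinkler demand = 26 * 147.345 = 3830.97 L/min
Total = 3830.97 + 240.505 = 4071.475 L/min

4071.475 L/min


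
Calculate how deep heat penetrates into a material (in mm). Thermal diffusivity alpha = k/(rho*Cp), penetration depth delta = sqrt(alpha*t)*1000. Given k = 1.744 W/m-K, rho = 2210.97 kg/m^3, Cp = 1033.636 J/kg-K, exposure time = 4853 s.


alpha = 1.744 / (2210.97 * 1033.636) = 7.6313e-07 m^2/s
alpha * t = 0.0037034
delta = sqrt(0.0037034) * 1000 = 60.856 mm

60.856 mm


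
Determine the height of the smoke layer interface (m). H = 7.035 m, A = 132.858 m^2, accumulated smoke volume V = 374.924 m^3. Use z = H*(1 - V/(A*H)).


V/(A*H) = 0.40114
1 - 0.40114 = 0.59886
z = 7.035 * 0.59886 = 4.2130 m

4.2130 m


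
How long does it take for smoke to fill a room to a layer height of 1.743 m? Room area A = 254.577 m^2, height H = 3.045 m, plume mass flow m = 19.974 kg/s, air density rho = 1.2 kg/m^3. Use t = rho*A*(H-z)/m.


H - z = 1.302 m
t = 1.2 * 254.577 * 1.302 / 19.974 = 19.913 s

19.913 s


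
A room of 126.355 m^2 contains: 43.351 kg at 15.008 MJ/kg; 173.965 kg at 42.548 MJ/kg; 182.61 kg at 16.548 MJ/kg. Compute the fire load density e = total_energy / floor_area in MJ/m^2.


Total energy = 43.351*15.008 + 173.965*42.548 + 182.61*16.548
= 650.6118 + 7401.863 + 3021.830
= 11074.30 MJ
e = 11074.30 / 126.355 = 87.644 MJ/m^2

87.644 MJ/m^2


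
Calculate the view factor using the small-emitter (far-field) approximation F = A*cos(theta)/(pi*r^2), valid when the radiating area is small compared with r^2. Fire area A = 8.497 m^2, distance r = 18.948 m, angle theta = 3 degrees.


cos(3 deg) = 0.99863
pi*r^2 = 1127.9
F = 8.497 * 0.99863 / 1127.9 = 0.0075230

0.0075230


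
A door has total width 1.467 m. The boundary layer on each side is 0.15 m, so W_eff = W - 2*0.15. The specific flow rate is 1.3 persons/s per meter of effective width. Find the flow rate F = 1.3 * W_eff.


W_eff = 1.467 - 0.30 = 1.167 m
F = 1.3 * 1.167 = 1.5171 persons/s

1.5171 persons/s


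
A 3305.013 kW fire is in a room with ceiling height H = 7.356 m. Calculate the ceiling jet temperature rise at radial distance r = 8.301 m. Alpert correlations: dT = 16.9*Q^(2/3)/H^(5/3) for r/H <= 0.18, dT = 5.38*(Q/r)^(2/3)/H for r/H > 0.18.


r/H = 8.301 / 7.356 = 1.1285
r/H > 0.18, so dT = 5.38*(Q/r)^(2/3)/H
Q/r = 398.15
(Q/r)^(2/3) = 54.121
dT = 5.38 * 54.121 / 7.356 = 39.582 K

39.582 K


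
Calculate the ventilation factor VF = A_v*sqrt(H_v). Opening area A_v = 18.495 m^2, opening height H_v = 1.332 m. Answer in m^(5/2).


sqrt(H_v) = 1.1541
VF = 18.495 * 1.1541 = 21.346 m^(5/2)

21.346 m^(5/2)


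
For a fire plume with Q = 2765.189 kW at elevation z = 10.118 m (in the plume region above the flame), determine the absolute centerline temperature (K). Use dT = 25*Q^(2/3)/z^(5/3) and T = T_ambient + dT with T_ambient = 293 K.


Q^(2/3) = 197.01
z^(5/3) = 47.332
dT = 25 * 197.01 / 47.332 = 104.06 K
T = 293 + 104.06 = 397.06 K

397.06 K


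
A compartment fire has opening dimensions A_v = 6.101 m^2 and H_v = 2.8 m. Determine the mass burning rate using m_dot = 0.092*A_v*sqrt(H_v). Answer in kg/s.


sqrt(H_v) = 1.6733
m_dot = 0.092 * 6.101 * 1.6733 = 0.93922 kg/s

0.93922 kg/s


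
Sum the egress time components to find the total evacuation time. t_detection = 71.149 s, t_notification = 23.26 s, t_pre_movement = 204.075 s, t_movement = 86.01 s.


Total = 71.149 + 23.26 + 204.075 + 86.01 = 384.494 s

384.494 s


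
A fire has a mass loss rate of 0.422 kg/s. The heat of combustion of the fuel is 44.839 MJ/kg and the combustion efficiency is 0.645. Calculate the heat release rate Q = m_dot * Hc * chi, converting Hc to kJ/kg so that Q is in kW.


Hc = 44.839 MJ/kg = 44.839 * 1000 kJ/kg = 44839 kJ/kg
Q = 0.422 kg/s * 44839 kJ/kg * 0.645 = 12205 kW

12205 kW


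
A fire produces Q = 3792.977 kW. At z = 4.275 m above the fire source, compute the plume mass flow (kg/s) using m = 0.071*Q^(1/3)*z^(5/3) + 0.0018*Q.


Q^(1/3) = 15.595
z^(5/3) = 11.261
First term = 0.071 * 15.595 * 11.261 = 12.468
Second term = 0.0018 * 3792.977 = 6.8274
m = 19.296 kg/s

19.296 kg/s


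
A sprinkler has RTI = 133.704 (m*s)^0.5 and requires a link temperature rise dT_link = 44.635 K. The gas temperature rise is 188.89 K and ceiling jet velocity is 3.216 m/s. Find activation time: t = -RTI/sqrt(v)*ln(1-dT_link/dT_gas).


dT_link/dT_gas = 0.23630
ln(1 - 0.23630) = -0.26958
t = -133.704 / sqrt(3.216) * -0.26958 = 20.099 s

20.099 s


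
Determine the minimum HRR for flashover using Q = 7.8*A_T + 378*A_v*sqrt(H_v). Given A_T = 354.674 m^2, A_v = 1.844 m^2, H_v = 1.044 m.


7.8*A_T = 2766.5
sqrt(H_v) = 1.0218
378*A_v*sqrt(H_v) = 712.20
Q = 2766.5 + 712.20 = 3478.7 kW

3478.7 kW


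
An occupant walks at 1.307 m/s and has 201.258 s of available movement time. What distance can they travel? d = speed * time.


d = 1.307 * 201.258 = 263.04 m

263.04 m


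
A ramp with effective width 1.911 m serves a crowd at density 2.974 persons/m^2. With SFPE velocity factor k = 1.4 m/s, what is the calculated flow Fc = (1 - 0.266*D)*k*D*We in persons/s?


1 - 0.266*D = 1 - 0.266*2.974 = 0.20892
Fs = 0.20892 * 1.4 * 2.974 = 0.86984 persons/(s*m)
Fc = 0.86984 * 1.911 = 1.6623 persons/s

1.6623 persons/s


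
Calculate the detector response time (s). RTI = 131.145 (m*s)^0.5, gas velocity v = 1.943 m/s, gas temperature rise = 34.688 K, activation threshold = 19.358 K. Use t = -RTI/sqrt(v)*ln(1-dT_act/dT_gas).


dT_act/dT_gas = 0.55806
ln(1 - 0.55806) = -0.81658
t = -131.145 / sqrt(1.943) * -0.81658 = 76.827 s

76.827 s


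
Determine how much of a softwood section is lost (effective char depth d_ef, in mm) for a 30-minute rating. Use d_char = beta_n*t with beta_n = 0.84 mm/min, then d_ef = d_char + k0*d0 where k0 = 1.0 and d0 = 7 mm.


d_char = 0.84 * 30 = 25.2 mm
d_ef = 25.2 + 1.0*7 = 32.2 mm

32.2 mm


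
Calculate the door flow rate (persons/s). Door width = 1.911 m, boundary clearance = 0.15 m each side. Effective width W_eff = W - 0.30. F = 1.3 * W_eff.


W_eff = 1.911 - 0.30 = 1.611 m
F = 1.3 * 1.611 = 2.0943 persons/s

2.0943 persons/s


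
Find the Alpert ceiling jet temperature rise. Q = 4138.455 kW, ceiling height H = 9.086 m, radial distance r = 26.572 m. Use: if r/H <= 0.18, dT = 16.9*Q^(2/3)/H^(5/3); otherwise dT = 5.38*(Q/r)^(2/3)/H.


r/H = 26.572 / 9.086 = 2.9245
r/H > 0.18, so dT = 5.38*(Q/r)^(2/3)/H
Q/r = 155.74
(Q/r)^(2/3) = 28.947
dT = 5.38 * 28.947 / 9.086 = 17.140 K

17.140 K


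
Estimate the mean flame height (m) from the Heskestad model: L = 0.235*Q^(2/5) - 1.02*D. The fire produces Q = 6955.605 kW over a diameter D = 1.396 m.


Q^(2/5) = 34.430
0.235 * Q^(2/5) = 8.0910
1.02 * D = 1.4239
L = 6.6671 m

6.6671 m


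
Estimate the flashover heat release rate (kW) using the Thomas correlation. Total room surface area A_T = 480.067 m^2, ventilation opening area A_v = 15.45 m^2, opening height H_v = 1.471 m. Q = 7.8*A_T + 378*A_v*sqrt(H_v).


7.8*A_T = 3744.5
sqrt(H_v) = 1.2128
378*A_v*sqrt(H_v) = 7083.2
Q = 3744.5 + 7083.2 = 10828 kW

10828 kW


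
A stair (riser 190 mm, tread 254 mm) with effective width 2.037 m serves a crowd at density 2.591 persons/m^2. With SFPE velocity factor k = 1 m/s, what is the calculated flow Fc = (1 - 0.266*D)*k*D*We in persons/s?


1 - 0.266*D = 1 - 0.266*2.591 = 0.31079
Fs = 0.31079 * 1 * 2.591 = 0.80527 persons/(s*m)
Fc = 0.80527 * 2.037 = 1.6403 persons/s

1.6403 persons/s


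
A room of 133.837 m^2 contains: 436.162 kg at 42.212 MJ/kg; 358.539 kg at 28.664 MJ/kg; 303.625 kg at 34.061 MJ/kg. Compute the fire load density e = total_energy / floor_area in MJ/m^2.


Total energy = 436.162*42.212 + 358.539*28.664 + 303.625*34.061
= 18411.27 + 10277.16 + 10341.77
= 39030.20 MJ
e = 39030.20 / 133.837 = 291.62 MJ/m^2

291.62 MJ/m^2


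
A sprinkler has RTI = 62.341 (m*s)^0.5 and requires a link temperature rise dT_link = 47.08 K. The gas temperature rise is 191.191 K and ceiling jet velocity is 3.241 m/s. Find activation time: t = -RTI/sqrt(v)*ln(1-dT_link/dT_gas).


dT_link/dT_gas = 0.24625
ln(1 - 0.24625) = -0.28269
t = -62.341 / sqrt(3.241) * -0.28269 = 9.7891 s

9.7891 s


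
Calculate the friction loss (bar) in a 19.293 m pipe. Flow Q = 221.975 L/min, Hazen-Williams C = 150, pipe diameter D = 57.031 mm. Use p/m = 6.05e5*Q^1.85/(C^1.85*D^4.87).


Q^1.85 = 21911
C^1.85 = 10611
D^4.87 = 3.5667e+08
p/m = 0.0035026 bar/m
p_total = 0.0035026 * 19.293 = 0.067575 bar

0.067575 bar


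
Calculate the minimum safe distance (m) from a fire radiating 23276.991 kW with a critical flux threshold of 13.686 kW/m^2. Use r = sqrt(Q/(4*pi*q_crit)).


4*pi*q_crit = 171.98
Q/(4*pi*q_crit) = 135.34
r = sqrt(135.34) = 11.634 m

11.634 m


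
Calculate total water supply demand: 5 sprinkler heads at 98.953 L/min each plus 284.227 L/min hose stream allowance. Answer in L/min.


Sprinkler demand = 5 * 98.953 = 494.765 L/min
Total = 494.765 + 284.227 = 778.992 L/min

778.992 L/min


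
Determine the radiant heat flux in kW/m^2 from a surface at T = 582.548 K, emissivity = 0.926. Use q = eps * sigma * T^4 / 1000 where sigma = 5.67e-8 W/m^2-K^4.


T^4 = 1.1517e+11
q = 0.926 * 5.67e-8 * 1.1517e+11 / 1000 = 6.0467 kW/m^2

6.0467 kW/m^2


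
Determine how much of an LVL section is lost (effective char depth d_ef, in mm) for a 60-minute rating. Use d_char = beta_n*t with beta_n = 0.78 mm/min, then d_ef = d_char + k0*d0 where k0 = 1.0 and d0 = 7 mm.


d_char = 0.78 * 60 = 46.8 mm
d_ef = 46.8 + 1.0*7 = 53.8 mm

53.8 mm


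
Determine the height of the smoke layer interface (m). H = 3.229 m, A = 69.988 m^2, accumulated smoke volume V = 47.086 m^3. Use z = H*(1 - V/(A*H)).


V/(A*H) = 0.20835
1 - 0.20835 = 0.79165
z = 3.229 * 0.79165 = 2.5562 m

2.5562 m


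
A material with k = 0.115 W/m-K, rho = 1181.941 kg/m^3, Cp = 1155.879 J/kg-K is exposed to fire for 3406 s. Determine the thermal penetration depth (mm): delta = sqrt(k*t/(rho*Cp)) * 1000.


alpha = 0.115 / (1181.941 * 1155.879) = 8.4176e-08 m^2/s
alpha * t = 0.00028670
delta = sqrt(0.00028670) * 1000 = 16.932 mm

16.932 mm


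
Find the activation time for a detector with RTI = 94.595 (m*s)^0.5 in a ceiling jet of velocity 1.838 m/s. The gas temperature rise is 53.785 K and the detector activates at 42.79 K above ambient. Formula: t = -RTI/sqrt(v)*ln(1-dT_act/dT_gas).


dT_act/dT_gas = 0.79557
ln(1 - 0.79557) = -1.5876
t = -94.595 / sqrt(1.838) * -1.5876 = 110.77 s

110.77 s


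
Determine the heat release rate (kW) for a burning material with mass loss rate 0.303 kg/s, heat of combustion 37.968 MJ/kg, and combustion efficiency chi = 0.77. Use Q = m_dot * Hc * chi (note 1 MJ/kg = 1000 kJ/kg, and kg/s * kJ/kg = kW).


Hc = 37.968 MJ/kg = 37.968 * 1000 kJ/kg = 37968 kJ/kg
Q = 0.303 kg/s * 37968 kJ/kg * 0.77 = 8858.3 kW

8858.3 kW


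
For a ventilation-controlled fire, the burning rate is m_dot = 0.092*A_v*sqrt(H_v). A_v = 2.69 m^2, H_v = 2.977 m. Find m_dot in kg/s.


sqrt(H_v) = 1.7254
m_dot = 0.092 * 2.69 * 1.7254 = 0.42700 kg/s

0.42700 kg/s


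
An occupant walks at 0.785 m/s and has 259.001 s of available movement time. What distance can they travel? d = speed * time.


d = 0.785 * 259.001 = 203.32 m

203.32 m


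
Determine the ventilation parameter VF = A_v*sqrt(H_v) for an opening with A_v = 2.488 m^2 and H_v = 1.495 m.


sqrt(H_v) = 1.2227
VF = 2.488 * 1.2227 = 3.0421 m^(5/2)

3.0421 m^(5/2)


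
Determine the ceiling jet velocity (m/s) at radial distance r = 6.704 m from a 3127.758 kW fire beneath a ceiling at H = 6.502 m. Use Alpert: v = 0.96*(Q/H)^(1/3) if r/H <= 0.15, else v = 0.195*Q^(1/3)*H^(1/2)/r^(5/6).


r/H = 6.704 / 6.502 = 1.0311
r/H > 0.15, so v = 0.195*Q^(1/3)*H^(1/2)/r^(5/6)
Q^(1/3) = 14.624
H^(1/2) = 2.5499
r^(5/6) = 4.8822
v = 0.195 * 14.624 * 2.5499 / 4.8822 = 1.4894 m/s

1.4894 m/s


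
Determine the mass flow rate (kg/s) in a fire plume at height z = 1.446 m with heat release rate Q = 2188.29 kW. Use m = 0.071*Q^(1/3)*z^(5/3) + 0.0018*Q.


Q^(1/3) = 12.983
z^(5/3) = 1.8490
First term = 0.071 * 12.983 * 1.8490 = 1.7044
Second term = 0.0018 * 2188.29 = 3.9389
m = 5.6433 kg/s

5.6433 kg/s


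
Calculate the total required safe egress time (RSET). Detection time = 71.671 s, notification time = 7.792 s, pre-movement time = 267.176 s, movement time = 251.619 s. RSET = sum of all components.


Total = 71.671 + 7.792 + 267.176 + 251.619 = 598.258 s

598.258 s


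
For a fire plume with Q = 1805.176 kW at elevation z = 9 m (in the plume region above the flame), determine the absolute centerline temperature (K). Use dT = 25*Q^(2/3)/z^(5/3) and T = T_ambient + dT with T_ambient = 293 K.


Q^(2/3) = 148.26
z^(5/3) = 38.941
dT = 25 * 148.26 / 38.941 = 95.181 K
T = 293 + 95.181 = 388.18 K

388.18 K


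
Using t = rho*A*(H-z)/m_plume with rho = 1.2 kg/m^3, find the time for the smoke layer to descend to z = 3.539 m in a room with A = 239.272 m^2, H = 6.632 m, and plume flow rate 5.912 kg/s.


H - z = 3.093 m
t = 1.2 * 239.272 * 3.093 / 5.912 = 150.22 s

150.22 s


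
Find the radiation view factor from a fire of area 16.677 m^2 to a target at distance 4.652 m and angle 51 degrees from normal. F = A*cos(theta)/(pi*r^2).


cos(51 deg) = 0.62932
pi*r^2 = 67.988
F = 16.677 * 0.62932 / 67.988 = 0.15437

0.15437


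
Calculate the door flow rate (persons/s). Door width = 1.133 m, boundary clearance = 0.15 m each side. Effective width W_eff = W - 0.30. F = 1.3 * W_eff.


W_eff = 1.133 - 0.30 = 0.833 m
F = 1.3 * 0.833 = 1.0829 persons/s

1.0829 persons/s


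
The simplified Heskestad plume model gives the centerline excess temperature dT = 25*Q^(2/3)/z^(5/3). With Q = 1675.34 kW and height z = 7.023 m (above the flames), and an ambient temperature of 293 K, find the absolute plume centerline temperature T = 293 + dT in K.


Q^(2/3) = 141.06
z^(5/3) = 25.756
dT = 25 * 141.06 / 25.756 = 136.92 K
T = 293 + 136.92 = 429.92 K

429.92 K


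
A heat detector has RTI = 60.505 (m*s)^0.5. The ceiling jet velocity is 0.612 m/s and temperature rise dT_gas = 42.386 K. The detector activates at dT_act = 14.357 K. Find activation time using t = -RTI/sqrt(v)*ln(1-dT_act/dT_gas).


dT_act/dT_gas = 0.33872
ln(1 - 0.33872) = -0.41358
t = -60.505 / sqrt(0.612) * -0.41358 = 31.987 s

31.987 s


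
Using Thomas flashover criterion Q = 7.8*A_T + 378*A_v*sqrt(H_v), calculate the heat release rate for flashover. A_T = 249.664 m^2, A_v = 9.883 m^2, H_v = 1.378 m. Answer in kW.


7.8*A_T = 1947.4
sqrt(H_v) = 1.1739
378*A_v*sqrt(H_v) = 4385.4
Q = 1947.4 + 4385.4 = 6332.7 kW

6332.7 kW


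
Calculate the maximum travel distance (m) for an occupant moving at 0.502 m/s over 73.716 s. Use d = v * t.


d = 0.502 * 73.716 = 37.005 m

37.005 m


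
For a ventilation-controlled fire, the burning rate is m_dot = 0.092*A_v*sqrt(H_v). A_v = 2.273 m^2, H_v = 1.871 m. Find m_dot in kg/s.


sqrt(H_v) = 1.3678
m_dot = 0.092 * 2.273 * 1.3678 = 0.28604 kg/s

0.28604 kg/s


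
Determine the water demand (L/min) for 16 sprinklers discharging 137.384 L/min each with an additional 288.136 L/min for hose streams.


Sprinkler demand = 16 * 137.384 = 2198.144 L/min
Total = 2198.144 + 288.136 = 2486.28 L/min

2486.28 L/min


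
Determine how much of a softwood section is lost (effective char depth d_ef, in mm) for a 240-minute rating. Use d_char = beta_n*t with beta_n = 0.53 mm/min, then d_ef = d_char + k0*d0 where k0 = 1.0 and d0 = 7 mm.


d_char = 0.53 * 240 = 127.2 mm
d_ef = 127.2 + 1.0*7 = 134.2 mm

134.2 mm


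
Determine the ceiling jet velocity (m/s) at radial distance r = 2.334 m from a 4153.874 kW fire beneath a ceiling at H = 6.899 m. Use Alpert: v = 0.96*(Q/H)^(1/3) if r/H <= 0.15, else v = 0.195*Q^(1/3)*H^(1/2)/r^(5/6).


r/H = 2.334 / 6.899 = 0.33831
r/H > 0.15, so v = 0.195*Q^(1/3)*H^(1/2)/r^(5/6)
Q^(1/3) = 16.075
H^(1/2) = 2.6266
r^(5/6) = 2.0265
v = 0.195 * 16.075 * 2.6266 / 2.0265 = 4.0628 m/s

4.0628 m/s


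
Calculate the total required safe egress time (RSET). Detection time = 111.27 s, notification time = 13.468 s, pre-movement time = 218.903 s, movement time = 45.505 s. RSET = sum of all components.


Total = 111.27 + 13.468 + 218.903 + 45.505 = 389.146 s

389.146 s


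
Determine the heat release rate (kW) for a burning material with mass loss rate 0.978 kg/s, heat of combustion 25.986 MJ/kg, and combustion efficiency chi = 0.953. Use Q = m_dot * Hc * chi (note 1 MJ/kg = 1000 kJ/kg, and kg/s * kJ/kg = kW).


Hc = 25.986 MJ/kg = 25.986 * 1000 kJ/kg = 25986 kJ/kg
Q = 0.978 kg/s * 25986 kJ/kg * 0.953 = 24220 kW

24220 kW


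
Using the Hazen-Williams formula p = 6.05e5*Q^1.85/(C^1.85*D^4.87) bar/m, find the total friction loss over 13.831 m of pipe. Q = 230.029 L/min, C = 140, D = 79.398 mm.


Q^1.85 = 23404
C^1.85 = 9339.8
D^4.87 = 1.7868e+09
p/m = 0.00084848 bar/m
p_total = 0.00084848 * 13.831 = 0.011735 bar

0.011735 bar


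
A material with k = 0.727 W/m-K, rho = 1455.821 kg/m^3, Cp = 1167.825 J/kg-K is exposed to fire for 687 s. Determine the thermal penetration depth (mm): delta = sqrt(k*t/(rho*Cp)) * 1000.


alpha = 0.727 / (1455.821 * 1167.825) = 4.2761e-07 m^2/s
alpha * t = 0.00029377
delta = sqrt(0.00029377) * 1000 = 17.140 mm

17.140 mm


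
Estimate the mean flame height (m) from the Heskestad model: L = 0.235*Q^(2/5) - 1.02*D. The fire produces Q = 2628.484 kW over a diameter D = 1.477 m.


Q^(2/5) = 23.328
0.235 * Q^(2/5) = 5.4821
1.02 * D = 1.5065
L = 3.9756 m

3.9756 m


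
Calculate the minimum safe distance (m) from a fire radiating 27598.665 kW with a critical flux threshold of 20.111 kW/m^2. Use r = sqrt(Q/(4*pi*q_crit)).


4*pi*q_crit = 252.72
Q/(4*pi*q_crit) = 109.21
r = sqrt(109.21) = 10.450 m

10.450 m


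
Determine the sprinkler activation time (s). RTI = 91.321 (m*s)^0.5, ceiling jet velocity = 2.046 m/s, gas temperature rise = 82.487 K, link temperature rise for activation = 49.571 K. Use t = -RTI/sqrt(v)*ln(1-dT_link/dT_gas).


dT_link/dT_gas = 0.60096
ln(1 - 0.60096) = -0.91868
t = -91.321 / sqrt(2.046) * -0.91868 = 58.652 s

58.652 s


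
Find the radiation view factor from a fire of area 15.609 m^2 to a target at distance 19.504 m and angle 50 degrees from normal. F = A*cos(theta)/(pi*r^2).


cos(50 deg) = 0.64279
pi*r^2 = 1195.1
F = 15.609 * 0.64279 / 1195.1 = 0.0083955

0.0083955


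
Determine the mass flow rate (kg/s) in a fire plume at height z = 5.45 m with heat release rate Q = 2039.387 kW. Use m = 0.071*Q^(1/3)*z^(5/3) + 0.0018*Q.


Q^(1/3) = 12.681
z^(5/3) = 16.878
First term = 0.071 * 12.681 * 16.878 = 15.197
Second term = 0.0018 * 2039.387 = 3.6709
m = 18.868 kg/s

18.868 kg/s


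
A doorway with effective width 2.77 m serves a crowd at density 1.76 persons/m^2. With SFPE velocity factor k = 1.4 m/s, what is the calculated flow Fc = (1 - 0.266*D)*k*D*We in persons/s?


1 - 0.266*D = 1 - 0.266*1.76 = 0.53184
Fs = 0.53184 * 1.4 * 1.76 = 1.3105 persons/(s*m)
Fc = 1.3105 * 2.77 = 3.6300 persons/s

3.6300 persons/s


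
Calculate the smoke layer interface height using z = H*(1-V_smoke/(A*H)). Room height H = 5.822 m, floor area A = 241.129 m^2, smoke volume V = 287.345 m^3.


V/(A*H) = 0.20468
1 - 0.20468 = 0.79532
z = 5.822 * 0.79532 = 4.6303 m

4.6303 m


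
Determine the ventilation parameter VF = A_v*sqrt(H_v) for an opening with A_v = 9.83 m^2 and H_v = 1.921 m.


sqrt(H_v) = 1.3860
VF = 9.83 * 1.3860 = 13.624 m^(5/2)

13.624 m^(5/2)


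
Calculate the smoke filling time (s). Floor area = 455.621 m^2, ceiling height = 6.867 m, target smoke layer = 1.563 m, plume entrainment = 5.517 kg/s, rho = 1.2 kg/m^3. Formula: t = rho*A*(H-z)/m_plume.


H - z = 5.304 m
t = 1.2 * 455.621 * 5.304 / 5.517 = 525.64 s

525.64 s


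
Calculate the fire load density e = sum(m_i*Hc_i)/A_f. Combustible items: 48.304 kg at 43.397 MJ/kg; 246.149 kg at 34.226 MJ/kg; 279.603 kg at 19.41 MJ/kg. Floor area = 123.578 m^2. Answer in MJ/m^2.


Total energy = 48.304*43.397 + 246.149*34.226 + 279.603*19.41
= 2096.249 + 8424.696 + 5427.094
= 15948.04 MJ
e = 15948.04 / 123.578 = 129.05 MJ/m^2

129.05 MJ/m^2


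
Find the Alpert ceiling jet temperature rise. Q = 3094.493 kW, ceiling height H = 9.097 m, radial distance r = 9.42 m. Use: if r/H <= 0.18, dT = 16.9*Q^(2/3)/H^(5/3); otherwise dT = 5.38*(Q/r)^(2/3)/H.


r/H = 9.42 / 9.097 = 1.0355
r/H > 0.18, so dT = 5.38*(Q/r)^(2/3)/H
Q/r = 328.50
(Q/r)^(2/3) = 47.609
dT = 5.38 * 47.609 / 9.097 = 28.156 K

28.156 K


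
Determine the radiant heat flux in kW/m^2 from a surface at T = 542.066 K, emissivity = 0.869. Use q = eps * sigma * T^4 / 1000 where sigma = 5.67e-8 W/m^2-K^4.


T^4 = 8.6339e+10
q = 0.869 * 5.67e-8 * 8.6339e+10 / 1000 = 4.2541 kW/m^2

4.2541 kW/m^2


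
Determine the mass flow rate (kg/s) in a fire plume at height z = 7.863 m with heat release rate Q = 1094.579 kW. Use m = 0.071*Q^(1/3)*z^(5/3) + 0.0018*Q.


Q^(1/3) = 10.306
z^(5/3) = 31.092
First term = 0.071 * 10.306 * 31.092 = 22.750
Second term = 0.0018 * 1094.579 = 1.9702
m = 24.721 kg/s

24.721 kg/s


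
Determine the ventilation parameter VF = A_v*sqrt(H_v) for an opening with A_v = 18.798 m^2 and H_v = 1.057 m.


sqrt(H_v) = 1.0281
VF = 18.798 * 1.0281 = 19.326 m^(5/2)

19.326 m^(5/2)


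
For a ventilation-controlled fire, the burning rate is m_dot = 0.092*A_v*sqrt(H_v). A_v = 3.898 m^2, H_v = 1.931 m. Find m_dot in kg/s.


sqrt(H_v) = 1.3896
m_dot = 0.092 * 3.898 * 1.3896 = 0.49833 kg/s

0.49833 kg/s


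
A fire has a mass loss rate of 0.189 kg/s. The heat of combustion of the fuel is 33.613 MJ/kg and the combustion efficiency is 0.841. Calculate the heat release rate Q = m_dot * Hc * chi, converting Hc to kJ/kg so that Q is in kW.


Hc = 33.613 MJ/kg = 33.613 * 1000 kJ/kg = 33613 kJ/kg
Q = 0.189 kg/s * 33613 kJ/kg * 0.841 = 5342.8 kW

5342.8 kW


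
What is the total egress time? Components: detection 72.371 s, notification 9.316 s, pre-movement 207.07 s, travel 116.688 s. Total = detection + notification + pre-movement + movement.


Total = 72.371 + 9.316 + 207.07 + 116.688 = 405.445 s

405.445 s


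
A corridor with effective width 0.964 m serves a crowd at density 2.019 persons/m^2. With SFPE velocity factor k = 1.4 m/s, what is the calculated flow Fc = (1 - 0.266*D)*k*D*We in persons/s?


1 - 0.266*D = 1 - 0.266*2.019 = 0.46295
Fs = 0.46295 * 1.4 * 2.019 = 1.3086 persons/(s*m)
Fc = 1.3086 * 0.964 = 1.2615 persons/s

1.2615 persons/s


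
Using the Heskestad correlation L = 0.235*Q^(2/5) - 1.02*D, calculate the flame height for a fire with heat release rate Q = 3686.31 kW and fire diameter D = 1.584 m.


Q^(2/5) = 26.708
0.235 * Q^(2/5) = 6.2763
1.02 * D = 1.6157
L = 4.6606 m

4.6606 m


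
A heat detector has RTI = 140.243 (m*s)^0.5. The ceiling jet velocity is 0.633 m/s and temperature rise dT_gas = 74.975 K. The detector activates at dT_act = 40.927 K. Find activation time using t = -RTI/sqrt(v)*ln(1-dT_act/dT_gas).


dT_act/dT_gas = 0.54588
ln(1 - 0.54588) = -0.78938
t = -140.243 / sqrt(0.633) * -0.78938 = 139.14 s

139.14 s
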